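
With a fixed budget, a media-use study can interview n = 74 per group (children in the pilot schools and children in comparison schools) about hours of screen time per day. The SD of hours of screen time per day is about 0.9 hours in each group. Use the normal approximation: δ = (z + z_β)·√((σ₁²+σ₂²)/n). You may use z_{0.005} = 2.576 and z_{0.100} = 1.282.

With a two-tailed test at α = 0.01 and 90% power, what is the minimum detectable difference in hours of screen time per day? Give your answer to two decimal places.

δ = (z_{α/2} + z_β) · √((σ₁²+σ₂²)/n)
  = (2.576 + 1.282) · √(1.62/74)
  = 3.858 · √0.02189
  = 3.858 · 0.1480
  = 0.5708

Minimum detectable difference ≈ 0.57 hours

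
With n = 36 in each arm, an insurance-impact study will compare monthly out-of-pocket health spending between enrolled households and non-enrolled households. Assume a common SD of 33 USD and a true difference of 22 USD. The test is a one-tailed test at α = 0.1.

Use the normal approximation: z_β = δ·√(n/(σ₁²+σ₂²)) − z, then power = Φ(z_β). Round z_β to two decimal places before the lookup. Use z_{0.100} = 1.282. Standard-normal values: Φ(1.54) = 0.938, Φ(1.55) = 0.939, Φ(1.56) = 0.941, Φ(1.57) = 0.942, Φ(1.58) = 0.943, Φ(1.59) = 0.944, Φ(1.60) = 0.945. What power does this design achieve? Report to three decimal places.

Power ≈ 0.939

z_β = δ·√(n/(σ₁²+σ₂²)) − z_α
    = 22 · √(36/2178) − 1.282
    = 22 · 0.12856 − 1.282
    = 2.8284 − 1.282 = 1.5464 → 1.55
Power = Φ(1.55) = 0.939.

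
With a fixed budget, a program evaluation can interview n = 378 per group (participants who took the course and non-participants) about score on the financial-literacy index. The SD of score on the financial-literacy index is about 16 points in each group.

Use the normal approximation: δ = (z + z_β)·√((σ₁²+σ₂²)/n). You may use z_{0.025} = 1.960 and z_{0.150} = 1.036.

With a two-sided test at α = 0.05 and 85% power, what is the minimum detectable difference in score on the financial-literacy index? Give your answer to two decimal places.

Minimum detectable difference ≈ 3.49 points

δ = (z_{α/2} + z_β) · √((σ₁²+σ₂²)/n)
  = (1.960 + 1.036) · √(512/378)
  = 2.996 · √1.3545
  = 2.996 · 1.1638
  = 3.4868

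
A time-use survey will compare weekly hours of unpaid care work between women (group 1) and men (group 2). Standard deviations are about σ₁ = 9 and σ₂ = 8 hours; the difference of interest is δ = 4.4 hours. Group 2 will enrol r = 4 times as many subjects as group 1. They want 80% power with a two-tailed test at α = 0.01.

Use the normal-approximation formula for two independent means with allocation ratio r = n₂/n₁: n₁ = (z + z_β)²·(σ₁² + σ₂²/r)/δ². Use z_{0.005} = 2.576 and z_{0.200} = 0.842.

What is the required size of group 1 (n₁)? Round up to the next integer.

n₁ = 59

n₁ = (z_{α/2} + z_β)² · (σ₁² + σ₂²/r) / δ²
   = (2.576 + 0.842)² · (9² + 8²/4) / 4.4²
   = 11.6827 · (81 + 16) / 19.36
   = 11.6827 · 97 / 19.36
   = 58.53
Round up → n₁ = 59; n₂ = r·n₁ = 4 × 59 = 236.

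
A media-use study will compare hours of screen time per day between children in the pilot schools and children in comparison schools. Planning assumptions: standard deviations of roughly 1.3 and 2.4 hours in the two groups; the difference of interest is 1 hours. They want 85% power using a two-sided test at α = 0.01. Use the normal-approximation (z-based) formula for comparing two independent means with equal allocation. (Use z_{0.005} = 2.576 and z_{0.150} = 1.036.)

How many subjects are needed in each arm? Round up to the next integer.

n = (z_{α/2} + z_β)² · (σ₁² + σ₂²) / δ²
  = (2.576 + 1.036)² · (1.3² + 2.4² = 7.45) / 1²
  = 13.0465 · 7.45 / 1
  = 97.20
Round up → n = 98 per group.

n = 98 per group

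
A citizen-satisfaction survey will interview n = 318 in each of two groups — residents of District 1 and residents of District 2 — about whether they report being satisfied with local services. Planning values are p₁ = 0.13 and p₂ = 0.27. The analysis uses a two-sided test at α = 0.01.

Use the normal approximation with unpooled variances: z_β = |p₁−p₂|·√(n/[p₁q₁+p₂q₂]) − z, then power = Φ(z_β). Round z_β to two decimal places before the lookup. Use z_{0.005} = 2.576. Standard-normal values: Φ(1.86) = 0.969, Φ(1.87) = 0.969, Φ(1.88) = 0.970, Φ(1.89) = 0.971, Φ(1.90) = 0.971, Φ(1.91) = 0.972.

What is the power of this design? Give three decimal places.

Power ≈ 0.972

z_β = |p₁−p₂|·√(n/[p₁q₁+p₂q₂]) − z_{α/2}
    = 0.14 · √(318/0.3102) − 2.576
    = 0.14 · 32.0179 − 2.576
    = 4.4825 − 2.576 = 1.9065 → 1.91
Power = Φ(1.91) = 0.972.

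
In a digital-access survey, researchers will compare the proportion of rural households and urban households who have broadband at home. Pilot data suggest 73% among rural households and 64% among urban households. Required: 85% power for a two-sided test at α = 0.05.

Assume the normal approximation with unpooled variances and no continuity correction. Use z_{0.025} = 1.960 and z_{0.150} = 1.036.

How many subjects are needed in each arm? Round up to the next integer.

n = 474 per group

n = (z_{α/2} + z_β)² · [p₁(1−p₁) + p₂(1−p₂)] / (p₁ − p₂)²
  = (1.960 + 1.036)² · (0.73·0.27 + 0.64·0.36) / (0.09)²
  = (2.996)² · (0.1971 + 0.2304) / 0.0081
  = 8.9760 · 0.4275 / 0.0081
  = 473.73
Round up → n = 474 per group.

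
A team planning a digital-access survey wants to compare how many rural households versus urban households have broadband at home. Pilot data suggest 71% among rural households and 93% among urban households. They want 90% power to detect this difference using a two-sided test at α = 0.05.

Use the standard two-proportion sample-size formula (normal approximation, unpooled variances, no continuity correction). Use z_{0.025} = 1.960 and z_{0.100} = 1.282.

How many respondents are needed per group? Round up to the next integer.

n = (z_{α/2} + z_β)² · [p₁(1−p₁) + p₂(1−p₂)] / (p₁ − p₂)²
  = (1.960 + 1.282)² · (0.71·0.29 + 0.93·0.07) / (-0.22)²
  = (3.242)² · (0.2059 + 0.0651) / 0.0484
  = 10.5106 · 0.2710 / 0.0484
  = 58.85
Round up → n = 59 per group.

n = 59 per group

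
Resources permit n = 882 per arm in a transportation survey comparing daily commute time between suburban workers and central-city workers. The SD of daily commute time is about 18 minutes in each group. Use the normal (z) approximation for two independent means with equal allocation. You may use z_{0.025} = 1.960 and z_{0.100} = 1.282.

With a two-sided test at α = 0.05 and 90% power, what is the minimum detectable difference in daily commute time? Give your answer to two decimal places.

Minimum detectable difference ≈ 2.78 minutes

δ = (z_{α/2} + z_β) · √((σ₁²+σ₂²)/n)
  = (1.960 + 1.282) · √(648/882)
  = 3.242 · √0.73469
  = 3.242 · 0.8571
  = 2.7789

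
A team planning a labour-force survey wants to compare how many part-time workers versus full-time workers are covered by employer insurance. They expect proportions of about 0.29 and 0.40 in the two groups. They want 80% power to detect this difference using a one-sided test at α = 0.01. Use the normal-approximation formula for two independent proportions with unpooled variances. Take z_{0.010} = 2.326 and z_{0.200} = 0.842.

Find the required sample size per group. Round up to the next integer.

n = 370 per group

n = (z_α + z_β)² · [p₁(1−p₁) + p₂(1−p₂)] / (p₁ − p₂)²
  = (2.326 + 0.842)² · (0.29·0.71 + 0.40·0.60) / (-0.11)²
  = (3.168)² · (0.2059 + 0.2400) / 0.0121
  = 10.0362 · 0.4459 / 0.0121
  = 369.85
Round up → n = 370 per group.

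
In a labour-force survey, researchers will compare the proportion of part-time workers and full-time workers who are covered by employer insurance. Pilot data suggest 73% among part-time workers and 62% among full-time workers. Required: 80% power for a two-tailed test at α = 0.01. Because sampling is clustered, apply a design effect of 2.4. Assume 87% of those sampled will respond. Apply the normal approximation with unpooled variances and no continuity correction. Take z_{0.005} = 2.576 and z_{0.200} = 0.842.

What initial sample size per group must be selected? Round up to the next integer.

n = 1153 per group

n = (z_{α/2} + z_β)² · [p₁(1−p₁) + p₂(1−p₂)] / (p₁ − p₂)²
  = (2.576 + 0.842)² · (0.73·0.27 + 0.62·0.38) / (0.11)²
  = (3.418)² · (0.1971 + 0.2356) / 0.0121
  = 11.6827 · 0.4327 / 0.0121
  = 417.78
Design effect: 2.4 × 417.78 = 1002.67.
Adjust for 87% response: 1002.67 / 0.87 = 1152.49.
Round up → n = 1153 per group.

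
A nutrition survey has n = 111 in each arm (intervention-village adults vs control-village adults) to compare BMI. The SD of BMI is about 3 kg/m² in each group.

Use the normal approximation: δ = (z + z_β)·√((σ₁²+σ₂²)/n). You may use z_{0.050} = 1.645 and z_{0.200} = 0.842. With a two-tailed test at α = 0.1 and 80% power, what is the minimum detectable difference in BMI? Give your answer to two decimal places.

Minimum detectable difference ≈ 1.00 kg/m²

δ = (z_{α/2} + z_β) · √((σ₁²+σ₂²)/n)
  = (1.645 + 0.842) · √(18/111)
  = 2.487 · √0.16216
  = 2.487 · 0.4027
  = 1.0015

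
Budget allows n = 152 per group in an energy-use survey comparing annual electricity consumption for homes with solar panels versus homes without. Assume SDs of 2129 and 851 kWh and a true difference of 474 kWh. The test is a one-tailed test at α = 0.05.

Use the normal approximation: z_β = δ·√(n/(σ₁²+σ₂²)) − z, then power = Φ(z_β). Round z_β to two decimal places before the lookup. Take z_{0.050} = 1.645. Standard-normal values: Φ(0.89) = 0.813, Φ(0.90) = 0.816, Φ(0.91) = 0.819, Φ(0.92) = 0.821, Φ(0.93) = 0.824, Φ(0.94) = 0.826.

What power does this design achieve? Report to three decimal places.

Power ≈ 0.816

z_β = δ·√(n/(σ₁²+σ₂²)) − z_α
    = 474 · √(152/5256842) − 1.645
    = 474 · 0.00538 − 1.645
    = 2.5488 − 1.645 = 0.9038 → 0.90
Power = Φ(0.90) = 0.816.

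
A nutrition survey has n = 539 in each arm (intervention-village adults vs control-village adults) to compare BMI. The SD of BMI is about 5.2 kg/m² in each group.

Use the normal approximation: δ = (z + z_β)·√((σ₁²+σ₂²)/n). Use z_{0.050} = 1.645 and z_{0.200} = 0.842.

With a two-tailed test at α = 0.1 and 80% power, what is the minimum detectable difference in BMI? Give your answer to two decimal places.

Minimum detectable difference ≈ 0.79 kg/m²

δ = (z_{α/2} + z_β) · √((σ₁²+σ₂²)/n)
  = (1.645 + 0.842) · √(54.08/539)
  = 2.487 · √0.10033
  = 2.487 · 0.3168
  = 0.7878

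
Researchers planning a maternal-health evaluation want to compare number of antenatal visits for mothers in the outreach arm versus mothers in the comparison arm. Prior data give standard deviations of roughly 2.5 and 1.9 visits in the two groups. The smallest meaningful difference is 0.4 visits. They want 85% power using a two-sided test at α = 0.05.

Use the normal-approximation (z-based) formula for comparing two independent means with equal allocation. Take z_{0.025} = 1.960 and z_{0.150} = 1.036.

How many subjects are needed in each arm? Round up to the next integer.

n = 554 per group

n = (z_{α/2} + z_β)² · (σ₁² + σ₂²) / δ²
  = (1.960 + 1.036)² · (2.5² + 1.9² = 9.86) / 0.4²
  = 8.9760 · 9.86 / 0.16
  = 553.15
Round up → n = 554 per group.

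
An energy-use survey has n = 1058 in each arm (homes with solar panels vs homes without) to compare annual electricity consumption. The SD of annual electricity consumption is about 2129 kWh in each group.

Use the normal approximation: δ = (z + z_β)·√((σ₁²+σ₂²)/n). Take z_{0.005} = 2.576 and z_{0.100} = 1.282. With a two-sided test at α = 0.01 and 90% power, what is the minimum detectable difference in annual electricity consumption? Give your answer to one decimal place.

δ = (z_{α/2} + z_β) · √((σ₁²+σ₂²)/n)
  = (2.576 + 1.282) · √(9065282/1058)
  = 3.858 · √8568.3
  = 3.858 · 92.5652
  = 357.1166

Minimum detectable difference ≈ 357.1 kWh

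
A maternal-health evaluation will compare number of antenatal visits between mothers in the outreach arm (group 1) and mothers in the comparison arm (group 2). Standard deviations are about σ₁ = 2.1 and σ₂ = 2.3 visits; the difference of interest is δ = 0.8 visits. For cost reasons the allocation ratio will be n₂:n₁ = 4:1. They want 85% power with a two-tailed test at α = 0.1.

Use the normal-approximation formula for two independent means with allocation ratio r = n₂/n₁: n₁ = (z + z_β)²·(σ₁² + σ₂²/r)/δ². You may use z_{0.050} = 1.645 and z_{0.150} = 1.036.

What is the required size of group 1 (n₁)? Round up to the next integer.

n₁ = 65

n₁ = (z_{α/2} + z_β)² · (σ₁² + σ₂²/r) / δ²
   = (1.645 + 1.036)² · (2.1² + 2.3²/4) / 0.8²
   = 7.1878 · (4.41 + 1.3225) / 0.64
   = 7.1878 · 5.7325 / 0.64
   = 64.38
Round up → n₁ = 65; n₂ = r·n₁ = 4 × 65 = 260.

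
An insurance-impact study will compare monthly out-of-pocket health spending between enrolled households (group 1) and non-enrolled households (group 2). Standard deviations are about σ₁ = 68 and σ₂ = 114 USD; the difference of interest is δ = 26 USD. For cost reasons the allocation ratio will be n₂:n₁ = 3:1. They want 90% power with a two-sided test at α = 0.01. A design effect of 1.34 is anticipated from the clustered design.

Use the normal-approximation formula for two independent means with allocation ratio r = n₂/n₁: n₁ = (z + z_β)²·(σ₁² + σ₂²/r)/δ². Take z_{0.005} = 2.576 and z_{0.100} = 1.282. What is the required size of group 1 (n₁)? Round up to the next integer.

n₁ = 265

n₁ = (z_{α/2} + z_β)² · (σ₁² + σ₂²/r) / δ²
   = (2.576 + 1.282)² · (68² + 114²/3) / 26²
   = 14.8842 · (4624 + 4332) / 676
   = 14.8842 · 8956 / 676
   = 197.19
Design effect: 1.34 × 197.19 = 264.24.
Round up → n₁ = 265; n₂ = r·n₁ = 3 × 265 = 795.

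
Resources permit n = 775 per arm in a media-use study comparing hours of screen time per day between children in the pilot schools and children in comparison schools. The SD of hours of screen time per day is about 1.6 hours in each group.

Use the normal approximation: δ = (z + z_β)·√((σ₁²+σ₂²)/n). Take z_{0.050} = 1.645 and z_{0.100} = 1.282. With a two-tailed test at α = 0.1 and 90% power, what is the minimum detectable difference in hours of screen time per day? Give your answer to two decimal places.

Minimum detectable difference ≈ 0.24 hours

δ = (z_{α/2} + z_β) · √((σ₁²+σ₂²)/n)
  = (1.645 + 1.282) · √(5.12/775)
  = 2.927 · √0.00661
  = 2.927 · 0.0813
  = 0.2379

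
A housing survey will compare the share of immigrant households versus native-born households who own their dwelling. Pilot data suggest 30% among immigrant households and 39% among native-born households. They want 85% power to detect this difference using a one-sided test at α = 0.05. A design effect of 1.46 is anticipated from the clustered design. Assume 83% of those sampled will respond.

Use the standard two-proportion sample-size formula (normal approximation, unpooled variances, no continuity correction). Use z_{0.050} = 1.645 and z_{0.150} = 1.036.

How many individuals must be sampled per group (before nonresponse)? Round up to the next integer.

n = (z_α + z_β)² · [p₁(1−p₁) + p₂(1−p₂)] / (p₁ − p₂)²
  = (1.645 + 1.036)² · (0.30·0.70 + 0.39·0.61) / (-0.09)²
  = (2.681)² · (0.2100 + 0.2379) / 0.0081
  = 7.1878 · 0.4479 / 0.0081
  = 397.46
Design effect: 1.46 × 397.46 = 580.29.
Adjust for 83% response: 580.29 / 0.83 = 699.14.
Round up → n = 700 per group.

n = 700 per group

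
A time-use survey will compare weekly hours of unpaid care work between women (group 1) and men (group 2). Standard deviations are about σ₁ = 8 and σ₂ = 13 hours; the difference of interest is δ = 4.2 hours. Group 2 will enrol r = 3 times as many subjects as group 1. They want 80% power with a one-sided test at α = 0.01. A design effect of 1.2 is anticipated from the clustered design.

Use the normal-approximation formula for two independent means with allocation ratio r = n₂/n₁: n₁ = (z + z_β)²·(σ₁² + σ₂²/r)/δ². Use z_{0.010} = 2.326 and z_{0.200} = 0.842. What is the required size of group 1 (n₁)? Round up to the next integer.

n₁ = 83

n₁ = (z_α + z_β)² · (σ₁² + σ₂²/r) / δ²
   = (2.326 + 0.842)² · (8² + 13²/3) / 4.2²
   = 10.0362 · (64 + 56.3333) / 17.64
   = 10.0362 · 120.3333 / 17.64
   = 68.46
Design effect: 1.2 × 68.46 = 82.16.
Round up → n₁ = 83; n₂ = r·n₁ = 3 × 83 = 249.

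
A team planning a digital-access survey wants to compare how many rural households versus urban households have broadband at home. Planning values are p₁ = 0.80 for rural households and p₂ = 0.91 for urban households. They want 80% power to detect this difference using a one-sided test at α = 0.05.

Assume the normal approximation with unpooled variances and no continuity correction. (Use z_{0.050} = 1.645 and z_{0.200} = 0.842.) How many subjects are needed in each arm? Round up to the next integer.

n = (z_α + z_β)² · [p₁(1−p₁) + p₂(1−p₂)] / (p₁ − p₂)²
  = (1.645 + 0.842)² · (0.80·0.20 + 0.91·0.09) / (-0.11)²
  = (2.487)² · (0.1600 + 0.0819) / 0.0121
  = 6.1852 · 0.2419 / 0.0121
  = 123.65
Round up → n = 124 per group.

n = 124 per group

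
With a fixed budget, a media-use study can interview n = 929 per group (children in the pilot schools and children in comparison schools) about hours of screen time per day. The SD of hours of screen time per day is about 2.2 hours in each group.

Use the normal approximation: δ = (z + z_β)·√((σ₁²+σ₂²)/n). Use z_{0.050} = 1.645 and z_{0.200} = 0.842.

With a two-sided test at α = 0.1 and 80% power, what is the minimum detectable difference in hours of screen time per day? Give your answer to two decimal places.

Minimum detectable difference ≈ 0.25 hours

δ = (z_{α/2} + z_β) · √((σ₁²+σ₂²)/n)
  = (1.645 + 0.842) · √(9.68/929)
  = 2.487 · √0.01042
  = 2.487 · 0.1021
  = 0.2539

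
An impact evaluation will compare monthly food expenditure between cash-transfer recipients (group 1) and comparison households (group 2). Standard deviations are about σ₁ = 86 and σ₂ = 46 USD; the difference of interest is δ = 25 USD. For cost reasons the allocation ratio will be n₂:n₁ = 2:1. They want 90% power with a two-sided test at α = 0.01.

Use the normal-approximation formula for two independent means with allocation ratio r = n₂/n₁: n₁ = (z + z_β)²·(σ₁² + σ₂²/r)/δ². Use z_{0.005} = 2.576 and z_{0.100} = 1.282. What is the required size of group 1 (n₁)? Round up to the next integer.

n₁ = 202

n₁ = (z_{α/2} + z_β)² · (σ₁² + σ₂²/r) / δ²
   = (2.576 + 1.282)² · (86² + 46²/2) / 25²
   = 14.8842 · (7396 + 1058) / 625
   = 14.8842 · 8454 / 625
   = 201.33
Round up → n₁ = 202; n₂ = r·n₁ = 2 × 202 = 404.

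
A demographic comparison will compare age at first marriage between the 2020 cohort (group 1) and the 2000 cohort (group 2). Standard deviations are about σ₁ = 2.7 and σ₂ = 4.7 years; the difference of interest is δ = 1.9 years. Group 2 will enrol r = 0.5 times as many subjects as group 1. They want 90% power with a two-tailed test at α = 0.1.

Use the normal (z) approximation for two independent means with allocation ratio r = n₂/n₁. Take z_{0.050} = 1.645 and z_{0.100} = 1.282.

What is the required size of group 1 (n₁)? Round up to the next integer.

n₁ = (z_{α/2} + z_β)² · (σ₁² + σ₂²/r) / δ²
   = (1.645 + 1.282)² · (2.7² + 4.7²/0.5) / 1.9²
   = 8.5673 · (7.29 + 44.18) / 3.61
   = 8.5673 · 51.47 / 3.61
   = 122.15
Round up → n₁ = 123; n₂ = r·n₁ = 0.5 × 123 = 62.

n₁ = 123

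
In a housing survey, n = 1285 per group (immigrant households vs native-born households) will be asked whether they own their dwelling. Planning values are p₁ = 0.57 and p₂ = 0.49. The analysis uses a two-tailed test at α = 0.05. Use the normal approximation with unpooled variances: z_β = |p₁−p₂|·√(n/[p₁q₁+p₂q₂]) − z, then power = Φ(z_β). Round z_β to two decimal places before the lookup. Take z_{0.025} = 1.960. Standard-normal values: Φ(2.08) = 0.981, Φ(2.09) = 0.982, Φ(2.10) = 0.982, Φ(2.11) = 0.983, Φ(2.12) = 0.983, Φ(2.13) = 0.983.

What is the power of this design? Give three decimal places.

Power ≈ 0.983

z_β = |p₁−p₂|·√(n/[p₁q₁+p₂q₂]) − z_{α/2}
    = 0.08 · √(1285/0.4950) − 1.960
    = 0.08 · 50.9506 − 1.960
    = 4.0760 − 1.960 = 2.1160 → 2.12
Power = Φ(2.12) = 0.983.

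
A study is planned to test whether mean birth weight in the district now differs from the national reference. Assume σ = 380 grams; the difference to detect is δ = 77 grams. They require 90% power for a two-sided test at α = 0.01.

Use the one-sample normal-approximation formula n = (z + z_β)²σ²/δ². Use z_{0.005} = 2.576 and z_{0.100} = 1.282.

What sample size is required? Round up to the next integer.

n = (z_{α/2} + z_β)² · σ² / δ²
  = (2.576 + 1.282)² · 380² / 77²
  = 14.8842 · 144400 / 5929
  = 362.50
Round up → n = 363.

n = 363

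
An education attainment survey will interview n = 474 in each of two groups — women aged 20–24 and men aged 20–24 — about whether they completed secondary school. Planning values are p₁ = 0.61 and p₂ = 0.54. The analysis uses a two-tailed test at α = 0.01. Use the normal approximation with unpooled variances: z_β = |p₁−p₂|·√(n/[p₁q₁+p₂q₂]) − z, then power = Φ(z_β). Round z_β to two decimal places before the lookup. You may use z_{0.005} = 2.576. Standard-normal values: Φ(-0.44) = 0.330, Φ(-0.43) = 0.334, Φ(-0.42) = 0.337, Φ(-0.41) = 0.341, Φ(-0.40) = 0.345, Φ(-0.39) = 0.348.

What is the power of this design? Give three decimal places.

z_β = |p₁−p₂|·√(n/[p₁q₁+p₂q₂]) − z_{α/2}
    = 0.07 · √(474/0.4863) − 2.576
    = 0.07 · 31.2203 − 2.576
    = 2.1854 − 2.576 = -0.3906 → -0.39
Power = Φ(-0.39) = 0.348.

Power ≈ 0.348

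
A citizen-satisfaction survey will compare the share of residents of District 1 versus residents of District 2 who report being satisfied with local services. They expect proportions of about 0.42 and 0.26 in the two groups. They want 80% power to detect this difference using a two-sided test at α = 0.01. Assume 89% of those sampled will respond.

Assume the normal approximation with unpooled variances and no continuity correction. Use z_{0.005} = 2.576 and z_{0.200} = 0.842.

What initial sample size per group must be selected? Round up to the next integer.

n = (z_{α/2} + z_β)² · [p₁(1−p₁) + p₂(1−p₂)] / (p₁ − p₂)²
  = (2.576 + 0.842)² · (0.42·0.58 + 0.26·0.74) / (0.16)²
  = (3.418)² · (0.2436 + 0.1924) / 0.0256
  = 11.6827 · 0.4360 / 0.0256
  = 198.97
Adjust for 89% response: 198.97 / 0.89 = 223.56.
Round up → n = 224 per group.

n = 224 per group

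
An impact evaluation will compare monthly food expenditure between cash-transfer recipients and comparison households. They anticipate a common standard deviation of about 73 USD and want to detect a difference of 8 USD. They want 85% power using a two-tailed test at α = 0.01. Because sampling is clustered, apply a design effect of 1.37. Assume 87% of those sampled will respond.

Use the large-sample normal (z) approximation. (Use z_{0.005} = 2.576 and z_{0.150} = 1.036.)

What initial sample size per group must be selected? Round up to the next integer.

n = 3422 per group

n = (z_{α/2} + z_β)² · (σ₁² + σ₂²) / δ²
  = (2.576 + 1.036)² · (2·73² = 10658) / 8²
  = 13.0465 · 10658 / 64
  = 2172.66
Design effect: 1.37 × 2172.66 = 2976.54.
Adjust for 87% response: 2976.54 / 0.87 = 3421.31.
Round up → n = 3422 per group.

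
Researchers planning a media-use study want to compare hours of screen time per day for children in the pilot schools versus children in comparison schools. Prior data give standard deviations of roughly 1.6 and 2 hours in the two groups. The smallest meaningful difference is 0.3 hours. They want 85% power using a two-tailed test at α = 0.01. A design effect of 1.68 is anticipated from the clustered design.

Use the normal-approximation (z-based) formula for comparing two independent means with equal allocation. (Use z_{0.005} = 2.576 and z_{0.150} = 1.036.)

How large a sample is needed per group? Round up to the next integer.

n = 1598 per group

n = (z_{α/2} + z_β)² · (σ₁² + σ₂²) / δ²
  = (2.576 + 1.036)² · (1.6² + 2² = 6.56) / 0.3²
  = 13.0465 · 6.56 / 0.09
  = 950.95
Design effect: 1.68 × 950.95 = 1597.59.
Round up → n = 1598 per group.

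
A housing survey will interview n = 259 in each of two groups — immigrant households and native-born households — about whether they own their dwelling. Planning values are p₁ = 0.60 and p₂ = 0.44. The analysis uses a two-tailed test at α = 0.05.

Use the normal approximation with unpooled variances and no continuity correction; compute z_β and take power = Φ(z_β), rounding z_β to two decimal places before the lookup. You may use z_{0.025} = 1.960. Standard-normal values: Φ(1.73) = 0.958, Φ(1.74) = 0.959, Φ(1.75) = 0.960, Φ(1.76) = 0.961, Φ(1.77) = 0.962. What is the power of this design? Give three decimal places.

z_β = |p₁−p₂|·√(n/[p₁q₁+p₂q₂]) − z_{α/2}
    = 0.16 · √(259/0.4864) − 1.960
    = 0.16 · 23.0756 − 1.960
    = 3.6921 − 1.960 = 1.7321 → 1.73
Power = Φ(1.73) = 0.958.

Power ≈ 0.958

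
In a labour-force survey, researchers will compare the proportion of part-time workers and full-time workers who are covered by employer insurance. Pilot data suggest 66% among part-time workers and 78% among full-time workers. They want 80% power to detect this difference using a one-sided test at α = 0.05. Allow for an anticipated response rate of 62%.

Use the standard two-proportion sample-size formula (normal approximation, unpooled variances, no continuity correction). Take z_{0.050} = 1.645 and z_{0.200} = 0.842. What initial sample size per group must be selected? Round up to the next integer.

n = 275 per group

n = (z_α + z_β)² · [p₁(1−p₁) + p₂(1−p₂)] / (p₁ − p₂)²
  = (1.645 + 0.842)² · (0.66·0.34 + 0.78·0.22) / (-0.12)²
  = (2.487)² · (0.2244 + 0.1716) / 0.0144
  = 6.1852 · 0.3960 / 0.0144
  = 170.09
Adjust for 62% response: 170.09 / 0.62 = 274.34.
Round up → n = 275 per group.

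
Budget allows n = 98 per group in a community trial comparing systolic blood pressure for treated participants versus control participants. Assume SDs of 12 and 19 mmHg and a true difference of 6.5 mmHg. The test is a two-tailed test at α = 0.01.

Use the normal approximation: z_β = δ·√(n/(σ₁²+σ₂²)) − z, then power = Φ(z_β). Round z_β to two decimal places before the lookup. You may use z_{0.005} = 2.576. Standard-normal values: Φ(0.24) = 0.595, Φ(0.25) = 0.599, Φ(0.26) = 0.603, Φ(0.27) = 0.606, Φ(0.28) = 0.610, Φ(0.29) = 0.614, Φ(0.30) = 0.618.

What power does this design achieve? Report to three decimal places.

Power ≈ 0.614

z_β = δ·√(n/(σ₁²+σ₂²)) − z_{α/2}
    = 6.5 · √(98/505) − 2.576
    = 6.5 · 0.44052 − 2.576
    = 2.8634 − 2.576 = 0.2874 → 0.29
Power = Φ(0.29) = 0.614.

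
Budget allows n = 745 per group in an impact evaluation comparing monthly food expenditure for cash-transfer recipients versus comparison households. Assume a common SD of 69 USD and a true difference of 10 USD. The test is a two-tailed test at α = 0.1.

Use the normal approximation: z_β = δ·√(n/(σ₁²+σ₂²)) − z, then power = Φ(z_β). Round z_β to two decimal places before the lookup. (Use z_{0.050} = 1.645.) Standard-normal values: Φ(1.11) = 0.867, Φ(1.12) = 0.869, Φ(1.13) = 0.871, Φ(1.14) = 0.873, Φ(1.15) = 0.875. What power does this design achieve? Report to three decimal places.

Power ≈ 0.875

z_β = δ·√(n/(σ₁²+σ₂²)) − z_{α/2}
    = 10 · √(745/9522) − 1.645
    = 10 · 0.27971 − 1.645
    = 2.7971 − 1.645 = 1.1521 → 1.15
Power = Φ(1.15) = 0.875.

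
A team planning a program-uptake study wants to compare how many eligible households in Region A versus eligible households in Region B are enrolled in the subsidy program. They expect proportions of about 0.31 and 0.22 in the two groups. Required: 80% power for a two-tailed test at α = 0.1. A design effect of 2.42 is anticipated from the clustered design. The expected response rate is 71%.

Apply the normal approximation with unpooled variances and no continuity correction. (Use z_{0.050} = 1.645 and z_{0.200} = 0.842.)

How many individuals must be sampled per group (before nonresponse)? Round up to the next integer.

n = (z_{α/2} + z_β)² · [p₁(1−p₁) + p₂(1−p₂)] / (p₁ − p₂)²
  = (1.645 + 0.842)² · (0.31·0.69 + 0.22·0.78) / (0.09)²
  = (2.487)² · (0.2139 + 0.1716) / 0.0081
  = 6.1852 · 0.3855 / 0.0081
  = 294.37
Design effect: 2.42 × 294.37 = 712.37.
Adjust for 71% response: 712.37 / 0.71 = 1003.34.
Round up → n = 1004 per group.

n = 1004 per group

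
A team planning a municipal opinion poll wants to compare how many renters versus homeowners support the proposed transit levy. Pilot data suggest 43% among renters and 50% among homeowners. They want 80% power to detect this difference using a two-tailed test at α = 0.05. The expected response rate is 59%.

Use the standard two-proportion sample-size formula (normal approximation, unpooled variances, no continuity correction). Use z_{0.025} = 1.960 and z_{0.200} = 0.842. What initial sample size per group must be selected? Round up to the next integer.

n = 1345 per group

n = (z_{α/2} + z_β)² · [p₁(1−p₁) + p₂(1−p₂)] / (p₁ − p₂)²
  = (1.960 + 0.842)² · (0.43·0.57 + 0.50·0.50) / (-0.07)²
  = (2.802)² · (0.2451 + 0.2500) / 0.0049
  = 7.8512 · 0.4951 / 0.0049
  = 793.29
Adjust for 59% response: 793.29 / 0.59 = 1344.56.
Round up → n = 1345 per group.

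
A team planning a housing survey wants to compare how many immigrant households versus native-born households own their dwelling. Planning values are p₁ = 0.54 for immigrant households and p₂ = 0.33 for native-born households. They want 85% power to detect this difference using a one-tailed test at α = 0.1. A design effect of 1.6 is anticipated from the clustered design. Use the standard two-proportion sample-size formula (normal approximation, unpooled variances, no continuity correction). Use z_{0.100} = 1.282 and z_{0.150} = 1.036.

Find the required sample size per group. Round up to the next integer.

n = 92 per group

n = (z_α + z_β)² · [p₁(1−p₁) + p₂(1−p₂)] / (p₁ − p₂)²
  = (1.282 + 1.036)² · (0.54·0.46 + 0.33·0.67) / (0.21)²
  = (2.318)² · (0.2484 + 0.2211) / 0.0441
  = 5.3731 · 0.4695 / 0.0441
  = 57.20
Design effect: 1.6 × 57.20 = 91.53.
Round up → n = 92 per group.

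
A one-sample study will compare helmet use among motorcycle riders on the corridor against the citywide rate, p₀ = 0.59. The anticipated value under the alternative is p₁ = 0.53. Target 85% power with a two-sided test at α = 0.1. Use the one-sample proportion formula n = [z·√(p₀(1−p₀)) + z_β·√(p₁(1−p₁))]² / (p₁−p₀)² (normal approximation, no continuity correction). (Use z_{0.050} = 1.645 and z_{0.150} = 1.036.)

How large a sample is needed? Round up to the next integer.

n = [z_{α/2}·√(p₀q₀) + z_β·√(p₁q₁)]² / (p₁ − p₀)²
  = [1.645·√(0.59·0.41) + 1.036·√(0.53·0.47)]² / (-0.06)²
  = [1.645·0.4918 + 1.036·0.4991]² / 0.0036
  = [1.3261]² / 0.0036
  = 488.51
Round up → n = 489.

n = 489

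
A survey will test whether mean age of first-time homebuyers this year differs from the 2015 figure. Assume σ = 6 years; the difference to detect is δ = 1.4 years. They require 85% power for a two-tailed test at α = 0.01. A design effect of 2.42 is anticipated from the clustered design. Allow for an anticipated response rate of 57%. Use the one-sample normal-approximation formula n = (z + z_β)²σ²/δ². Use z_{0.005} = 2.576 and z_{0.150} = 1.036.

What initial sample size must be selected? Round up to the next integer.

n = 1018

n = (z_{α/2} + z_β)² · σ² / δ²
  = (2.576 + 1.036)² · 6² / 1.4²
  = 13.0465 · 36 / 1.96
  = 239.63
Design effect: 2.42 × 239.63 = 579.91.
Adjust for 57% response: 579.91 / 0.57 = 1017.38.
Round up → n = 1018.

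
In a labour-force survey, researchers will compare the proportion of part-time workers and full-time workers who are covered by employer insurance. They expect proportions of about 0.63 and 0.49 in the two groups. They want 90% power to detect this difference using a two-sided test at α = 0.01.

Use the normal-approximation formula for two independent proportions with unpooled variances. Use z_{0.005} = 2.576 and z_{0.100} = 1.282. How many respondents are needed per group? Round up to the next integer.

n = 367 per group

n = (z_{α/2} + z_β)² · [p₁(1−p₁) + p₂(1−p₂)] / (p₁ − p₂)²
  = (2.576 + 1.282)² · (0.63·0.37 + 0.49·0.51) / (0.14)²
  = (3.858)² · (0.2331 + 0.2499) / 0.0196
  = 14.8842 · 0.4830 / 0.0196
  = 366.79
Round up → n = 367 per group.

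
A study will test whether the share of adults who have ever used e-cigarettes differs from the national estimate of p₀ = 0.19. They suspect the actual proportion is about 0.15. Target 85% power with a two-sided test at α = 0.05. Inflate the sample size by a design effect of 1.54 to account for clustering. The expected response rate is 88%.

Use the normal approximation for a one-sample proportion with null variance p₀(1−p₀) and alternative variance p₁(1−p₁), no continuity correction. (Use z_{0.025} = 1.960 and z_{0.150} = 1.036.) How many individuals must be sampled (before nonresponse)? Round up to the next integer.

n = 1419

n = [z_{α/2}·√(p₀q₀) + z_β·√(p₁q₁)]² / (p₁ − p₀)²
  = [1.960·√(0.19·0.81) + 1.036·√(0.15·0.85)]² / (-0.04)²
  = [1.960·0.3923 + 1.036·0.3571]² / 0.0016
  = [1.1388]² / 0.0016
  = 810.59
Design effect: 1.54 × 810.59 = 1248.31.
Adjust for 88% response: 1248.31 / 0.88 = 1418.54.
Round up → n = 1419.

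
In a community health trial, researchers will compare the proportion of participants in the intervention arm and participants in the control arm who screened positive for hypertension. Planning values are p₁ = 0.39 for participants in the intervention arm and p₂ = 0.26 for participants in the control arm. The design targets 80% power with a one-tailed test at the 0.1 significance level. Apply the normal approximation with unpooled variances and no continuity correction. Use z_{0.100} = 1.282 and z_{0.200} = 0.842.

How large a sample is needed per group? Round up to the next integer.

n = (z_α + z_β)² · [p₁(1−p₁) + p₂(1−p₂)] / (p₁ − p₂)²
  = (1.282 + 0.842)² · (0.39·0.61 + 0.26·0.74) / (0.13)²
  = (2.124)² · (0.2379 + 0.1924) / 0.0169
  = 4.5114 · 0.4303 / 0.0169
  = 114.87
Round up → n = 115 per group.

n = 115 per group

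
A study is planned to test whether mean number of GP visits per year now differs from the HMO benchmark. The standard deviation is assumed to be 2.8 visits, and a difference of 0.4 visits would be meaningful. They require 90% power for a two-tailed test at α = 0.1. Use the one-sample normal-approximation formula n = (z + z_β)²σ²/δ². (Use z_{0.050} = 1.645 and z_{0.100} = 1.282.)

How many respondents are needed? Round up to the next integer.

n = (z_{α/2} + z_β)² · σ² / δ²
  = (1.645 + 1.282)² · 2.8² / 0.4²
  = 8.5673 · 7.84 / 0.16
  = 419.80
Round up → n = 420.

n = 420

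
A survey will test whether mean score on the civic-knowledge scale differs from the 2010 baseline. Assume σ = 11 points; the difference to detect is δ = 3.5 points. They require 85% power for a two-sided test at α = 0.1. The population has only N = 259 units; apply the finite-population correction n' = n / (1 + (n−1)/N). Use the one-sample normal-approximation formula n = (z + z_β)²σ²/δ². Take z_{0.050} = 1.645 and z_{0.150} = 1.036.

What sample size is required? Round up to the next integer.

n = (z_{α/2} + z_β)² · σ² / δ²
  = (1.645 + 1.036)² · 11² / 3.5²
  = 7.1878 · 121 / 12.25
  = 71.00
Finite-population correction (N = 259): 71.00 / (1 + (71.00 − 1)/259) = 55.89.
Round up → n = 56.

n = 56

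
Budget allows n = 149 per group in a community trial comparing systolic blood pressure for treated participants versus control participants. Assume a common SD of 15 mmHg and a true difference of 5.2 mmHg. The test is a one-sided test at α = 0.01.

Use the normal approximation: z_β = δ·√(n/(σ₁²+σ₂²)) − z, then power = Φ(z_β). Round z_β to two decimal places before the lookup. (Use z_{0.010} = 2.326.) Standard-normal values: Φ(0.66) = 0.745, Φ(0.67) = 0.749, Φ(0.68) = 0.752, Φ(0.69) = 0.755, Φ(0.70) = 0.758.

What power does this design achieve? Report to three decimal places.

z_β = δ·√(n/(σ₁²+σ₂²)) − z_α
    = 5.2 · √(149/450) − 2.326
    = 5.2 · 0.57542 − 2.326
    = 2.9922 − 2.326 = 0.6662 → 0.67
Power = Φ(0.67) = 0.749.

Power ≈ 0.749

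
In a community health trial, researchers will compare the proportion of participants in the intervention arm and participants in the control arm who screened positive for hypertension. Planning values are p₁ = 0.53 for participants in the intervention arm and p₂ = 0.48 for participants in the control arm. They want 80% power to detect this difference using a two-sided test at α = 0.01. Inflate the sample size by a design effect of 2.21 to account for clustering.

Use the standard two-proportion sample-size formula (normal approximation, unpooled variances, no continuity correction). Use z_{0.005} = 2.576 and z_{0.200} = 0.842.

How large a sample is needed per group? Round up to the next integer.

n = 5151 per group

n = (z_{α/2} + z_β)² · [p₁(1−p₁) + p₂(1−p₂)] / (p₁ − p₂)²
  = (2.576 + 0.842)² · (0.53·0.47 + 0.48·0.52) / (0.05)²
  = (3.418)² · (0.2491 + 0.2496) / 0.0025
  = 11.6827 · 0.4987 / 0.0025
  = 2330.47
Design effect: 2.21 × 2330.47 = 5150.34.
Round up → n = 5151 per group.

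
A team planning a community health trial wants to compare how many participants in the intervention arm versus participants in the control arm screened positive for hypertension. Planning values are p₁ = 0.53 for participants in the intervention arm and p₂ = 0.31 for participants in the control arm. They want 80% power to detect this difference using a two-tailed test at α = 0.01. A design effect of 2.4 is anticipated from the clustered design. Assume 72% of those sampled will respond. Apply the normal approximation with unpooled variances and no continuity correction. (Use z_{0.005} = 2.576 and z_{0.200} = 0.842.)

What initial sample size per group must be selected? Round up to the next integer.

n = (z_{α/2} + z_β)² · [p₁(1−p₁) + p₂(1−p₂)] / (p₁ − p₂)²
  = (2.576 + 0.842)² · (0.53·0.47 + 0.31·0.69) / (0.22)²
  = (3.418)² · (0.2491 + 0.2139) / 0.0484
  = 11.6827 · 0.4630 / 0.0484
  = 111.76
Design effect: 2.4 × 111.76 = 268.22.
Adjust for 72% response: 268.22 / 0.72 = 372.53.
Round up → n = 373 per group.

n = 373 per group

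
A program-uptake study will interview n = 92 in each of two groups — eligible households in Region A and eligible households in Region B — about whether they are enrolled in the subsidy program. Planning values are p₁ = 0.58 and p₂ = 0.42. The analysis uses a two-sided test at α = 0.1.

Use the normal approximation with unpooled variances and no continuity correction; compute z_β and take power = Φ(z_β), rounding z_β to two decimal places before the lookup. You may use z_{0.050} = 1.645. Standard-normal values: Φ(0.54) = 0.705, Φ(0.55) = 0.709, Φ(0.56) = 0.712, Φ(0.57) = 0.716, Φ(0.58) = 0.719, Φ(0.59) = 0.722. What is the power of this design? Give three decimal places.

Power ≈ 0.709

z_β = |p₁−p₂|·√(n/[p₁q₁+p₂q₂]) − z_{α/2}
    = 0.16 · √(92/0.4872) − 1.645
    = 0.16 · 13.7417 − 1.645
    = 2.1987 − 1.645 = 0.5537 → 0.55
Power = Φ(0.55) = 0.709.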